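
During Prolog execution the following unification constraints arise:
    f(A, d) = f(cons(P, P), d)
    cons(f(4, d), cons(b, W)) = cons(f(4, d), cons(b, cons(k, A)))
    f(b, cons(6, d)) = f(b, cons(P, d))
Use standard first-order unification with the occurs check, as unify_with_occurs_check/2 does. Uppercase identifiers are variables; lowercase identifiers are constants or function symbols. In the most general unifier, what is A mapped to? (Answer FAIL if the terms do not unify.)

cons(6, 6)

Decompose f/2: A = cons(P, P),  d = d.
Bind A := cons(P, P); substituting into the one remaining equation that mentions A gives: cons(f(4, d), cons(b, W)) = cons(f(4, d), cons(b, cons(k, cons(P, P)))).
Delete trivial equation d = d.
Decompose cons/2: f(4, d) = f(4, d),  cons(b, W) = cons(b, cons(k, cons(P, P))).
Delete trivial equation f(4, d) = f(4, d).
Decompose cons/2: b = b,  W = cons(k, cons(P, P)).
Delete trivial equation b = b.
Bind W := cons(k, cons(P, P)); no other remaining equation mentions W.
Decompose f/2: b = b,  cons(6, d) = cons(P, d).
Delete trivial equation b = b.
Decompose cons/2: 6 = P,  d = d.
Bind P := 6; no other remaining equation mentions P. Substituting into the earlier bindings gives A := cons(6, 6), W := cons(k, cons(6, 6)).
Delete trivial equation d = d.
MGU = { A ↦ cons(6, 6), W ↦ cons(k, cons(6, 6)), P ↦ 6 }, so A ↦ cons(6, 6).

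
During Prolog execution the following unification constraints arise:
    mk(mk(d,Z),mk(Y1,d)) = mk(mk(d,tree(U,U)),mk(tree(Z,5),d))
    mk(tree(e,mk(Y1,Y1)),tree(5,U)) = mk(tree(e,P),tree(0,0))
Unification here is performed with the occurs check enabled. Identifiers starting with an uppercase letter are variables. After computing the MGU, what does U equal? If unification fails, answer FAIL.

FAIL

Decompose mk/2: mk(d,Z) = mk(d,tree(U,U)),  mk(Y1,d) = mk(tree(Z,5),d).
Decompose mk/2: d = d,  Z = tree(U,U).
Delete trivial equation d = d.
Bind Z := tree(U,U); substituting into the one remaining equation that mentions Z gives: mk(Y1,d) = mk(tree(tree(U,U),5),d).
Decompose mk/2: Y1 = tree(tree(U,U),5),  d = d.
Bind Y1 := tree(tree(U,U),5); substituting into the one remaining equation that mentions Y1 gives: mk(tree(e,mk(tree(tree(U,U),5),tree(tree(U,U),5))),tree(5,U)) = mk(tree(e,P),tree(0,0)).
Delete trivial equation d = d.
Decompose mk/2: tree(e,mk(tree(tree(U,U),5),tree(tree(U,U),5))) = tree(e,P),  tree(5,U) = tree(0,0).
Decompose tree/2: e = e,  mk(tree(tree(U,U),5),tree(tree(U,U),5)) = P.
Delete trivial equation e = e.
Bind P := mk(tree(tree(U,U),5),tree(tree(U,U),5)); no other remaining equation mentions P.
Decompose tree/2: 5 = 0,  U = 0.
Clash: constants 5 and 0 differ; no unifier exists.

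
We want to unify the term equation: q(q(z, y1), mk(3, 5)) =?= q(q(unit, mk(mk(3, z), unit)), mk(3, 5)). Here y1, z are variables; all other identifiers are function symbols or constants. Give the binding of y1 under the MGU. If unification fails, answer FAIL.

Decompose q/2: q(z, y1) =?= q(unit, mk(mk(3, z), unit)),  mk(3, 5) =?= mk(3, 5).
Decompose q/2: z =?= unit,  y1 =?= mk(mk(3, z), unit).
Bind z := unit; substituting into the one remaining equation that mentions z gives: y1 =?= mk(mk(3, unit), unit).
Bind y1 := mk(mk(3, unit), unit); no other remaining equation mentions y1.
Delete trivial equation mk(3, 5) =?= mk(3, 5).
MGU = { z ↦ unit, y1 ↦ mk(mk(3, unit), unit) }, so y1 ↦ mk(mk(3, unit), unit).

mk(mk(3, unit), unit)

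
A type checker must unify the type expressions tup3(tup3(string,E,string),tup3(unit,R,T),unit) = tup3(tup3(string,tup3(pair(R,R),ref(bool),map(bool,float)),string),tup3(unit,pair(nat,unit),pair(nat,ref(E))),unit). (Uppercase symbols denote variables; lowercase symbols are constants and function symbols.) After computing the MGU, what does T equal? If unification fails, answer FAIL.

pair(nat,ref(tup3(pair(pair(nat,unit),pair(nat,unit)),ref(bool),map(bool,float))))

Decompose tup3/3: tup3(string,E,string) = tup3(string,tup3(pair(R,R),ref(bool),map(bool,float)),string),  tup3(unit,R,T) = tup3(unit,pair(nat,unit),pair(nat,ref(E))),  unit = unit.
Decompose tup3/3: string = string,  E = tup3(pair(R,R),ref(bool),map(bool,float)),  string = string.
Delete trivial equation string = string.
Bind E := tup3(pair(R,R),ref(bool),map(bool,float)); substituting into the one remaining equation that mentions E gives: tup3(unit,R,T) = tup3(unit,pair(nat,unit),pair(nat,ref(tup3(pair(R,R),ref(bool),map(bool,float))))).
Delete trivial equation string = string.
Decompose tup3/3: unit = unit,  R = pair(nat,unit),  T = pair(nat,ref(tup3(pair(R,R),ref(bool),map(bool,float)))).
Delete trivial equation unit = unit.
Bind R := pair(nat,unit); substituting into the one remaining equation that mentions R gives: T = pair(nat,ref(tup3(pair(pair(nat,unit),pair(nat,unit)),ref(bool),map(bool,float)))). Substituting into the earlier binding gives E := tup3(pair(pair(nat,unit),pair(nat,unit)),ref(bool),map(bool,float)).
Bind T := pair(nat,ref(tup3(pair(pair(nat,unit),pair(nat,unit)),ref(bool),map(bool,float)))); no other remaining equation mentions T.
Delete trivial equation unit = unit.
MGU = { E := tup3(pair(pair(nat,unit),pair(nat,unit)),ref(bool),map(bool,float)), R := pair(nat,unit), T := pair(nat,ref(tup3(pair(pair(nat,unit),pair(nat,unit)),ref(bool),map(bool,float)))) }, so T := pair(nat,ref(tup3(pair(pair(nat,unit),pair(nat,unit)),ref(bool),map(bool,float)))).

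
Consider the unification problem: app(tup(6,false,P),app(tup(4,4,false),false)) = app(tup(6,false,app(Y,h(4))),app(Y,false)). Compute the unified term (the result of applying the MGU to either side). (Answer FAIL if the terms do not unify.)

Decompose app/2: tup(6,false,P) = tup(6,false,app(Y,h(4))),  app(tup(4,4,false),false) = app(Y,false).
Decompose tup/3: 6 = 6,  false = false,  P = app(Y,h(4)).
Delete trivial equation 6 = 6.
Delete trivial equation false = false.
Bind P := app(Y,h(4)); no other remaining equation mentions P.
Decompose app/2: tup(4,4,false) = Y,  false = false.
Bind Y := tup(4,4,false); no other remaining equation mentions Y. Substituting into the earlier binding gives P := app(tup(4,4,false),h(4)).
Delete trivial equation false = false.
Applying the MGU to either side gives app(tup(6,false,app(tup(4,4,false),h(4))),app(tup(4,4,false),false)).

app(tup(6,false,app(tup(4,4,false),h(4))),app(tup(4,4,false),false))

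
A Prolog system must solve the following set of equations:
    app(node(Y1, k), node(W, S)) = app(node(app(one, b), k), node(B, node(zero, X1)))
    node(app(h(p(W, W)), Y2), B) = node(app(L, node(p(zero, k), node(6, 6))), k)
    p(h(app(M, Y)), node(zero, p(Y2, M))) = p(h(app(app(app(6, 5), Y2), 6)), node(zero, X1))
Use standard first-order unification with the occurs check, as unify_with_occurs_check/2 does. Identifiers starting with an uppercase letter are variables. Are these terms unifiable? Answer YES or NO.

YES

Decompose app/2: node(Y1, k) = node(app(one, b), k),  node(W, S) = node(B, node(zero, X1)).
Decompose node/2: Y1 = app(one, b),  k = k.
Bind Y1 := app(one, b); no other remaining equation mentions Y1.
Delete trivial equation k = k.
Decompose node/2: W = B,  S = node(zero, X1).
Bind W := B; substituting into the one remaining equation that mentions W gives: node(app(h(p(B, B)), Y2), B) = node(app(L, node(p(zero, k), node(6, 6))), k).
Bind S := node(zero, X1); no other remaining equation mentions S.
Decompose node/2: app(h(p(B, B)), Y2) = app(L, node(p(zero, k), node(6, 6))),  B = k.
Decompose app/2: h(p(B, B)) = L,  Y2 = node(p(zero, k), node(6, 6)).
Bind L := h(p(B, B)); no other remaining equation mentions L.
Bind Y2 := node(p(zero, k), node(6, 6)); substituting into the one remaining equation that mentions Y2 gives: p(h(app(M, Y)), node(zero, p(node(p(zero, k), node(6, 6)), M))) = p(h(app(app(app(6, 5), node(p(zero, k), node(6, 6))), 6)), node(zero, X1)).
Bind B := k; no other remaining equation mentions B. Substituting into the earlier bindings gives W := k, L := h(p(k, k)).
Decompose p/2: h(app(M, Y)) = h(app(app(app(6, 5), node(p(zero, k), node(6, 6))), 6)),  node(zero, p(node(p(zero, k), node(6, 6)), M)) = node(zero, X1).
Decompose h/1: app(M, Y) = app(app(app(6, 5), node(p(zero, k), node(6, 6))), 6).
Decompose app/2: M = app(app(6, 5), node(p(zero, k), node(6, 6))),  Y = 6.
Bind M := app(app(6, 5), node(p(zero, k), node(6, 6))); substituting into the one remaining equation that mentions M gives: node(zero, p(node(p(zero, k), node(6, 6)), app(app(6, 5), node(p(zero, k), node(6, 6))))) = node(zero, X1).
Bind Y := 6; no other remaining equation mentions Y.
Decompose node/2: zero = zero,  p(node(p(zero, k), node(6, 6)), app(app(6, 5), node(p(zero, k), node(6, 6)))) = X1.
Delete trivial equation zero = zero.
Bind X1 := p(node(p(zero, k), node(6, 6)), app(app(6, 5), node(p(zero, k), node(6, 6)))). Substituting into the earlier binding gives S := node(zero, p(node(p(zero, k), node(6, 6)), app(app(6, 5), node(p(zero, k), node(6, 6))))).
No equations remain and no clash or occurs-check failure arose, so a unifier exists.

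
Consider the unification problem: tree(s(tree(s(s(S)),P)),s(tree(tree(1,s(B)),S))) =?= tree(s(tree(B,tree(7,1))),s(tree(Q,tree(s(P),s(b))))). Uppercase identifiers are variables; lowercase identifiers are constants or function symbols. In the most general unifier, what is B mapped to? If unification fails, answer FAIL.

s(s(tree(s(tree(7,1)),s(b))))

Decompose tree/2: s(tree(s(s(S)),P)) =?= s(tree(B,tree(7,1))),  s(tree(tree(1,s(B)),S)) =?= s(tree(Q,tree(s(P),s(b)))).
Decompose s/1: tree(s(s(S)),P) =?= tree(B,tree(7,1)).
Decompose tree/2: s(s(S)) =?= B,  P =?= tree(7,1).
Bind B := s(s(S)); substituting into the one remaining equation that mentions B gives: s(tree(tree(1,s(s(s(S)))),S)) =?= s(tree(Q,tree(s(P),s(b)))).
Bind P := tree(7,1); substituting into the remaining equation gives: s(tree(tree(1,s(s(s(S)))),S)) =?= s(tree(Q,tree(s(tree(7,1)),s(b)))).
Decompose s/1: tree(tree(1,s(s(s(S)))),S) =?= tree(Q,tree(s(tree(7,1)),s(b))).
Decompose tree/2: tree(1,s(s(s(S)))) =?= Q,  S =?= tree(s(tree(7,1)),s(b)).
Bind Q := tree(1,s(s(s(S)))); no other remaining equation mentions Q.
Bind S := tree(s(tree(7,1)),s(b)). Substituting into the earlier bindings gives B := s(s(tree(s(tree(7,1)),s(b)))), Q := tree(1,s(s(s(tree(s(tree(7,1)),s(b)))))).
MGU = { B := s(s(tree(s(tree(7,1)),s(b)))), P := tree(7,1), Q := tree(1,s(s(s(tree(s(tree(7,1)),s(b)))))), S := tree(s(tree(7,1)),s(b)) }, so B := s(s(tree(s(tree(7,1)),s(b)))).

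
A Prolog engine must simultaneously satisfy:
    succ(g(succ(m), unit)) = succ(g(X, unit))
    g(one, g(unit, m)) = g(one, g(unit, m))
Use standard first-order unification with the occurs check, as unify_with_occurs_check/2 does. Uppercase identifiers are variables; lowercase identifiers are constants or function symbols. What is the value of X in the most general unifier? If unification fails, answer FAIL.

Decompose succ/1: g(succ(m), unit) = g(X, unit).
Decompose g/2: succ(m) = X,  unit = unit.
Bind X := succ(m); no other remaining equation mentions X.
Delete trivial equation unit = unit.
Delete trivial equation g(one, g(unit, m)) = g(one, g(unit, m)).
MGU = { X ↦ succ(m) }, so X ↦ succ(m).

succ(m)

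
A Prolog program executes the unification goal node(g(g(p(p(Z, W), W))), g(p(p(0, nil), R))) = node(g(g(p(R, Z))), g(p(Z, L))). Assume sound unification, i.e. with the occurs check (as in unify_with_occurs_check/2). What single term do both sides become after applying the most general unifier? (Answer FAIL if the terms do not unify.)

Decompose node/2: g(g(p(p(Z, W), W))) = g(g(p(R, Z))),  g(p(p(0, nil), R)) = g(p(Z, L)).
Decompose g/1: g(p(p(Z, W), W)) = g(p(R, Z)).
Decompose g/1: p(p(Z, W), W) = p(R, Z).
Decompose p/2: p(Z, W) = R,  W = Z.
Bind R := p(Z, W); substituting into the one remaining equation that mentions R gives: g(p(p(0, nil), p(Z, W))) = g(p(Z, L)).
Bind W := Z; substituting into the remaining equation gives: g(p(p(0, nil), p(Z, Z))) = g(p(Z, L)). Substituting into the earlier binding gives R := p(Z, Z).
Decompose g/1: p(p(0, nil), p(Z, Z)) = p(Z, L).
Decompose p/2: p(0, nil) = Z,  p(Z, Z) = L.
Bind Z := p(0, nil); substituting into the remaining equation gives: p(p(0, nil), p(0, nil)) = L. Substituting into the earlier bindings gives R := p(p(0, nil), p(0, nil)), W := p(0, nil).
Bind L := p(p(0, nil), p(0, nil)).
Applying the MGU to either side gives node(g(g(p(p(p(0, nil), p(0, nil)), p(0, nil)))), g(p(p(0, nil), p(p(0, nil), p(0, nil))))).

node(g(g(p(p(p(0, nil), p(0, nil)), p(0, nil)))), g(p(p(0, nil), p(p(0, nil), p(0, nil)))))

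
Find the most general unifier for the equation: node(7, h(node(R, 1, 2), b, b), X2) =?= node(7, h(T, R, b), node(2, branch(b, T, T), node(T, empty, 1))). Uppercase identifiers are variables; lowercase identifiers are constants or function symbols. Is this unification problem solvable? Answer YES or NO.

YES

Decompose node/3: 7 =?= 7,  h(node(R, 1, 2), b, b) =?= h(T, R, b),  X2 =?= node(2, branch(b, T, T), node(T, empty, 1)).
Delete trivial equation 7 =?= 7.
Decompose h/3: node(R, 1, 2) =?= T,  b =?= R,  b =?= b.
Bind T := node(R, 1, 2); substituting into the one remaining equation that mentions T gives: X2 =?= node(2, branch(b, node(R, 1, 2), node(R, 1, 2)), node(node(R, 1, 2), empty, 1)).
Bind R := b; substituting into the one remaining equation that mentions R gives: X2 =?= node(2, branch(b, node(b, 1, 2), node(b, 1, 2)), node(node(b, 1, 2), empty, 1)). Substituting into the earlier binding gives T := node(b, 1, 2).
Delete trivial equation b =?= b.
Bind X2 := node(2, branch(b, node(b, 1, 2), node(b, 1, 2)), node(node(b, 1, 2), empty, 1)).
No equations remain and no clash or occurs-check failure arose, so a unifier exists.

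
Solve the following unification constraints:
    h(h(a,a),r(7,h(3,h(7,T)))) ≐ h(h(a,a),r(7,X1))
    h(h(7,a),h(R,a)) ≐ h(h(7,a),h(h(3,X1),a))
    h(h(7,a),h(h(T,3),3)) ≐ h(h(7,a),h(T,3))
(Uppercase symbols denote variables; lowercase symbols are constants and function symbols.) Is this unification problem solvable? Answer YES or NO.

Decompose h/2: h(a,a) ≐ h(a,a),  r(7,h(3,h(7,T))) ≐ r(7,X1).
Delete trivial equation h(a,a) ≐ h(a,a).
Decompose r/2: 7 ≐ 7,  h(3,h(7,T)) ≐ X1.
Delete trivial equation 7 ≐ 7.
Bind X1 := h(3,h(7,T)); substituting into the one remaining equation that mentions X1 gives: h(h(7,a),h(R,a)) ≐ h(h(7,a),h(h(3,h(3,h(7,T))),a)).
Decompose h/2: h(7,a) ≐ h(7,a),  h(R,a) ≐ h(h(3,h(3,h(7,T))),a).
Delete trivial equation h(7,a) ≐ h(7,a).
Decompose h/2: R ≐ h(3,h(3,h(7,T))),  a ≐ a.
Bind R := h(3,h(3,h(7,T))); no other remaining equation mentions R.
Delete trivial equation a ≐ a.
Decompose h/2: h(7,a) ≐ h(7,a),  h(h(T,3),3) ≐ h(T,3).
Delete trivial equation h(7,a) ≐ h(7,a).
Decompose h/2: h(T,3) ≐ T,  3 ≐ 3.
Occurs check fails: T occurs in h(T,3); the equation T ≐ h(T,3) has no finite solution.

NO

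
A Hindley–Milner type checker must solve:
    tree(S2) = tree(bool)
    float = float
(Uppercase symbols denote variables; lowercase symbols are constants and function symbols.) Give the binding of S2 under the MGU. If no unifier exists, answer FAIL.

Decompose tree/1: S2 = bool.
Bind S2 := bool; no other remaining equation mentions S2.
Delete trivial equation float = float.
MGU = { S2 := bool }, so S2 := bool.

bool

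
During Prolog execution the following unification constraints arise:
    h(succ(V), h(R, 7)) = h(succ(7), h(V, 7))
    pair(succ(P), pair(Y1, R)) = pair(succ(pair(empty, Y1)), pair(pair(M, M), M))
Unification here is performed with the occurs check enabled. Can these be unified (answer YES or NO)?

YES

Decompose h/2: succ(V) = succ(7),  h(R, 7) = h(V, 7).
Decompose succ/1: V = 7.
Bind V := 7; substituting into the one remaining equation that mentions V gives: h(R, 7) = h(7, 7).
Decompose h/2: R = 7,  7 = 7.
Bind R := 7; substituting into the one remaining equation that mentions R gives: pair(succ(P), pair(Y1, 7)) = pair(succ(pair(empty, Y1)), pair(pair(M, M), M)).
Delete trivial equation 7 = 7.
Decompose pair/2: succ(P) = succ(pair(empty, Y1)),  pair(Y1, 7) = pair(pair(M, M), M).
Decompose succ/1: P = pair(empty, Y1).
Bind P := pair(empty, Y1); no other remaining equation mentions P.
Decompose pair/2: Y1 = pair(M, M),  7 = M.
Bind Y1 := pair(M, M); no other remaining equation mentions Y1. Substituting into the earlier binding gives P := pair(empty, pair(M, M)).
Bind M := 7. Substituting into the earlier bindings gives P := pair(empty, pair(7, 7)), Y1 := pair(7, 7).
No equations remain and no clash or occurs-check failure arose, so a unifier exists.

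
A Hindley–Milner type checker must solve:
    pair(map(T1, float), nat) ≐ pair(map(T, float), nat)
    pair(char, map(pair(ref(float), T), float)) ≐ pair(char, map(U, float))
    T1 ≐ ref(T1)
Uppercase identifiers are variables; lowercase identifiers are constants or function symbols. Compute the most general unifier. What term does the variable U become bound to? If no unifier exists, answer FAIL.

FAIL

Decompose pair/2: map(T1, float) ≐ map(T, float),  nat ≐ nat.
Decompose map/2: T1 ≐ T,  float ≐ float.
Bind T1 := T; substituting into the one remaining equation that mentions T1 gives: T ≐ ref(T).
Delete trivial equation float ≐ float.
Delete trivial equation nat ≐ nat.
Decompose pair/2: char ≐ char,  map(pair(ref(float), T), float) ≐ map(U, float).
Delete trivial equation char ≐ char.
Decompose map/2: pair(ref(float), T) ≐ U,  float ≐ float.
Bind U := pair(ref(float), T); no other remaining equation mentions U.
Delete trivial equation float ≐ float.
Occurs check fails: T occurs in ref(T); the equation T ≐ ref(T) has no finite solution.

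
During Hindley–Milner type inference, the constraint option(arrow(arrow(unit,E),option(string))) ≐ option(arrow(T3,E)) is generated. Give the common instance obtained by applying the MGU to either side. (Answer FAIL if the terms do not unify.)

option(arrow(arrow(unit,option(string)),option(string)))

Decompose option/1: arrow(arrow(unit,E),option(string)) ≐ arrow(T3,E).
Decompose arrow/2: arrow(unit,E) ≐ T3,  option(string) ≐ E.
Bind T3 := arrow(unit,E); no other remaining equation mentions T3.
Bind E := option(string). Substituting into the earlier binding gives T3 := arrow(unit,option(string)).
Applying the MGU to either side gives option(arrow(arrow(unit,option(string)),option(string))).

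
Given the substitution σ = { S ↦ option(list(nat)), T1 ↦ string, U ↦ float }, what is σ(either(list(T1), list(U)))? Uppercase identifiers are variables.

Replace each occurrence of T1 with string.
Replace each occurrence of U with float.
Result: either(list(string), list(float)).

either(list(string), list(float))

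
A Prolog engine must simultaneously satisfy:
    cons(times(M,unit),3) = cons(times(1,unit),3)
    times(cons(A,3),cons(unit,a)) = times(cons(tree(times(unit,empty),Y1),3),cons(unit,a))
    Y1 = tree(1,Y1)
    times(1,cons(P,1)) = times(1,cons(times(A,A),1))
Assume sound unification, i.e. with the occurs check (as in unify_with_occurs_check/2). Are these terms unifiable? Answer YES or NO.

NO

Decompose cons/2: times(M,unit) = times(1,unit),  3 = 3.
Decompose times/2: M = 1,  unit = unit.
Bind M := 1; no other remaining equation mentions M.
Delete trivial equation unit = unit.
Delete trivial equation 3 = 3.
Decompose times/2: cons(A,3) = cons(tree(times(unit,empty),Y1),3),  cons(unit,a) = cons(unit,a).
Decompose cons/2: A = tree(times(unit,empty),Y1),  3 = 3.
Bind A := tree(times(unit,empty),Y1); substituting into the one remaining equation that mentions A gives: times(1,cons(P,1)) = times(1,cons(times(tree(times(unit,empty),Y1),tree(times(unit,empty),Y1)),1)).
Delete trivial equation 3 = 3.
Delete trivial equation cons(unit,a) = cons(unit,a).
Occurs check fails: Y1 occurs in tree(1,Y1); the equation Y1 = tree(1,Y1) has no finite solution.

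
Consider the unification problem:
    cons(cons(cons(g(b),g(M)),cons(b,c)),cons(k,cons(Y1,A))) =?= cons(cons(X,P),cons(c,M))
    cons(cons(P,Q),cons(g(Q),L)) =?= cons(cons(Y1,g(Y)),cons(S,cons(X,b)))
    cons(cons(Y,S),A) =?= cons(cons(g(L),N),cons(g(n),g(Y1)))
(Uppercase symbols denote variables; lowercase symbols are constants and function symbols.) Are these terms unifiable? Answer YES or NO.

Decompose cons/2: cons(cons(g(b),g(M)),cons(b,c)) =?= cons(X,P),  cons(k,cons(Y1,A)) =?= cons(c,M).
Decompose cons/2: cons(g(b),g(M)) =?= X,  cons(b,c) =?= P.
Bind X := cons(g(b),g(M)); substituting into the one remaining equation that mentions X gives: cons(cons(P,Q),cons(g(Q),L)) =?= cons(cons(Y1,g(Y)),cons(S,cons(cons(g(b),g(M)),b))).
Bind P := cons(b,c); substituting into the one remaining equation that mentions P gives: cons(cons(cons(b,c),Q),cons(g(Q),L)) =?= cons(cons(Y1,g(Y)),cons(S,cons(cons(g(b),g(M)),b))).
Decompose cons/2: k =?= c,  cons(Y1,A) =?= M.
Clash: constants k and c differ; no unifier exists.

NO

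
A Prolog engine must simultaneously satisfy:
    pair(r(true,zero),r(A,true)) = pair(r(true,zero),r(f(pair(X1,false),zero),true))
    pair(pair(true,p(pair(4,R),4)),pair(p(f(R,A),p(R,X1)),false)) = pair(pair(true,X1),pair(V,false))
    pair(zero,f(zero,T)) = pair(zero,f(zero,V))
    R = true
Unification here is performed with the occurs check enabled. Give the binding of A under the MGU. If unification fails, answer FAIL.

f(pair(p(pair(4,true),4),false),zero)

Decompose pair/2: r(true,zero) = r(true,zero),  r(A,true) = r(f(pair(X1,false),zero),true).
Delete trivial equation r(true,zero) = r(true,zero).
Decompose r/2: A = f(pair(X1,false),zero),  true = true.
Bind A := f(pair(X1,false),zero); substituting into the one remaining equation that mentions A gives: pair(pair(true,p(pair(4,R),4)),pair(p(f(R,f(pair(X1,false),zero)),p(R,X1)),false)) = pair(pair(true,X1),pair(V,false)).
Delete trivial equation true = true.
Decompose pair/2: pair(true,p(pair(4,R),4)) = pair(true,X1),  pair(p(f(R,f(pair(X1,false),zero)),p(R,X1)),false) = pair(V,false).
Decompose pair/2: true = true,  p(pair(4,R),4) = X1.
Delete trivial equation true = true.
Bind X1 := p(pair(4,R),4); substituting into the one remaining equation that mentions X1 gives: pair(p(f(R,f(pair(p(pair(4,R),4),false),zero)),p(R,p(pair(4,R),4))),false) = pair(V,false). Substituting into the earlier binding gives A := f(pair(p(pair(4,R),4),false),zero).
Decompose pair/2: p(f(R,f(pair(p(pair(4,R),4),false),zero)),p(R,p(pair(4,R),4))) = V,  false = false.
Bind V := p(f(R,f(pair(p(pair(4,R),4),false),zero)),p(R,p(pair(4,R),4))); substituting into the one remaining equation that mentions V gives: pair(zero,f(zero,T)) = pair(zero,f(zero,p(f(R,f(pair(p(pair(4,R),4),false),zero)),p(R,p(pair(4,R),4))))).
Delete trivial equation false = false.
Decompose pair/2: zero = zero,  f(zero,T) = f(zero,p(f(R,f(pair(p(pair(4,R),4),false),zero)),p(R,p(pair(4,R),4)))).
Delete trivial equation zero = zero.
Decompose f/2: zero = zero,  T = p(f(R,f(pair(p(pair(4,R),4),false),zero)),p(R,p(pair(4,R),4))).
Delete trivial equation zero = zero.
Bind T := p(f(R,f(pair(p(pair(4,R),4),false),zero)),p(R,p(pair(4,R),4))); no other remaining equation mentions T.
Bind R := true. Substituting into the earlier bindings gives A := f(pair(p(pair(4,true),4),false),zero), X1 := p(pair(4,true),4), V := p(f(true,f(pair(p(pair(4,true),4),false),zero)),p(true,p(pair(4,true),4))), T := p(f(true,f(pair(p(pair(4,true),4),false),zero)),p(true,p(pair(4,true),4))).
MGU = { A ↦ f(pair(p(pair(4,true),4),false),zero), X1 ↦ p(pair(4,true),4), V ↦ p(f(true,f(pair(p(pair(4,true),4),false),zero)),p(true,p(pair(4,true),4))), T ↦ p(f(true,f(pair(p(pair(4,true),4),false),zero)),p(true,p(pair(4,true),4))), R ↦ true }, so A ↦ f(pair(p(pair(4,true),4),false),zero).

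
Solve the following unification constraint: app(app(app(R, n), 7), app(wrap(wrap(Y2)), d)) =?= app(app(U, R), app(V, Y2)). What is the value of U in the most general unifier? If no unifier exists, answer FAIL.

Decompose app/2: app(app(R, n), 7) =?= app(U, R),  app(wrap(wrap(Y2)), d) =?= app(V, Y2).
Decompose app/2: app(R, n) =?= U,  7 =?= R.
Bind U := app(R, n); no other remaining equation mentions U.
Bind R := 7; no other remaining equation mentions R. Substituting into the earlier binding gives U := app(7, n).
Decompose app/2: wrap(wrap(Y2)) =?= V,  d =?= Y2.
Bind V := wrap(wrap(Y2)); no other remaining equation mentions V.
Bind Y2 := d. Substituting into the earlier binding gives V := wrap(wrap(d)).
MGU = { U ↦ app(7, n), R ↦ 7, V ↦ wrap(wrap(d)), Y2 ↦ d }, so U ↦ app(7, n).

app(7, n)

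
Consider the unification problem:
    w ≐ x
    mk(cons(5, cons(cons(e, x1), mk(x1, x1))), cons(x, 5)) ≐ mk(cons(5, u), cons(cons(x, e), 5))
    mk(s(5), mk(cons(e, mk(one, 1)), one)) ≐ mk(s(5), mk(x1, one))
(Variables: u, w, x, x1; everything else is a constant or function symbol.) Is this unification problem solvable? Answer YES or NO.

NO

Bind w := x; no other remaining equation mentions w.
Decompose mk/2: cons(5, cons(cons(e, x1), mk(x1, x1))) ≐ cons(5, u),  cons(x, 5) ≐ cons(cons(x, e), 5).
Decompose cons/2: 5 ≐ 5,  cons(cons(e, x1), mk(x1, x1)) ≐ u.
Delete trivial equation 5 ≐ 5.
Bind u := cons(cons(e, x1), mk(x1, x1)); no other remaining equation mentions u.
Decompose cons/2: x ≐ cons(x, e),  5 ≐ 5.
Occurs check fails: x occurs in cons(x, e); the equation x ≐ cons(x, e) has no finite solution.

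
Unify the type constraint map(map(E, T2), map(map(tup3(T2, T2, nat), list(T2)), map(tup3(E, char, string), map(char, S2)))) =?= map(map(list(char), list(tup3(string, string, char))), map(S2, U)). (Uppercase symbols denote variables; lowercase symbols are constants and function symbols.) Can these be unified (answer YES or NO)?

Decompose map/2: map(E, T2) =?= map(list(char), list(tup3(string, string, char))),  map(map(tup3(T2, T2, nat), list(T2)), map(tup3(E, char, string), map(char, S2))) =?= map(S2, U).
Decompose map/2: E =?= list(char),  T2 =?= list(tup3(string, string, char)).
Bind E := list(char); substituting into the one remaining equation that mentions E gives: map(map(tup3(T2, T2, nat), list(T2)), map(tup3(list(char), char, string), map(char, S2))) =?= map(S2, U).
Bind T2 := list(tup3(string, string, char)); substituting into the remaining equation gives: map(map(tup3(list(tup3(string, string, char)), list(tup3(string, string, char)), nat), list(list(tup3(string, string, char)))), map(tup3(list(char), char, string), map(char, S2))) =?= map(S2, U).
Decompose map/2: map(tup3(list(tup3(string, string, char)), list(tup3(string, string, char)), nat), list(list(tup3(string, string, char)))) =?= S2,  map(tup3(list(char), char, string), map(char, S2)) =?= U.
Bind S2 := map(tup3(list(tup3(string, string, char)), list(tup3(string, string, char)), nat), list(list(tup3(string, string, char)))); substituting into the remaining equation gives: map(tup3(list(char), char, string), map(char, map(tup3(list(tup3(string, string, char)), list(tup3(string, string, char)), nat), list(list(tup3(string, string, char)))))) =?= U.
Bind U := map(tup3(list(char), char, string), map(char, map(tup3(list(tup3(string, string, char)), list(tup3(string, string, char)), nat), list(list(tup3(string, string, char)))))).
No equations remain and no clash or occurs-check failure arose, so a unifier exists.

YES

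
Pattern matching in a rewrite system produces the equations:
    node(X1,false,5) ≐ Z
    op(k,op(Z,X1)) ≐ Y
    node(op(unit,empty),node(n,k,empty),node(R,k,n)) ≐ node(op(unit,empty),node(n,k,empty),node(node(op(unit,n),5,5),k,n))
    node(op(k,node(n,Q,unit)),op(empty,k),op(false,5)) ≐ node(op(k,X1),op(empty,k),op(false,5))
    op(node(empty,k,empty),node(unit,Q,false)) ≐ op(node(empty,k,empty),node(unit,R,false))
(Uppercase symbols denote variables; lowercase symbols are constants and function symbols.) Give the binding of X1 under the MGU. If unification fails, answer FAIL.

node(n,node(op(unit,n),5,5),unit)

Bind Z := node(X1,false,5); substituting into the one remaining equation that mentions Z gives: op(k,op(node(X1,false,5),X1)) ≐ Y.
Bind Y := op(k,op(node(X1,false,5),X1)); no other remaining equation mentions Y.
Decompose node/3: op(unit,empty) ≐ op(unit,empty),  node(n,k,empty) ≐ node(n,k,empty),  node(R,k,n) ≐ node(node(op(unit,n),5,5),k,n).
Delete trivial equation op(unit,empty) ≐ op(unit,empty).
Delete trivial equation node(n,k,empty) ≐ node(n,k,empty).
Decompose node/3: R ≐ node(op(unit,n),5,5),  k ≐ k,  n ≐ n.
Bind R := node(op(unit,n),5,5); substituting into the one remaining equation that mentions R gives: op(node(empty,k,empty),node(unit,Q,false)) ≐ op(node(empty,k,empty),node(unit,node(op(unit,n),5,5),false)).
Delete trivial equation k ≐ k.
Delete trivial equation n ≐ n.
Decompose node/3: op(k,node(n,Q,unit)) ≐ op(k,X1),  op(empty,k) ≐ op(empty,k),  op(false,5) ≐ op(false,5).
Decompose op/2: k ≐ k,  node(n,Q,unit) ≐ X1.
Delete trivial equation k ≐ k.
Bind X1 := node(n,Q,unit); no other remaining equation mentions X1. Substituting into the earlier bindings gives Z := node(node(n,Q,unit),false,5), Y := op(k,op(node(node(n,Q,unit),false,5),node(n,Q,unit))).
Delete trivial equation op(empty,k) ≐ op(empty,k).
Delete trivial equation op(false,5) ≐ op(false,5).
Decompose op/2: node(empty,k,empty) ≐ node(empty,k,empty),  node(unit,Q,false) ≐ node(unit,node(op(unit,n),5,5),false).
Delete trivial equation node(empty,k,empty) ≐ node(empty,k,empty).
Decompose node/3: unit ≐ unit,  Q ≐ node(op(unit,n),5,5),  false ≐ false.
Delete trivial equation unit ≐ unit.
Bind Q := node(op(unit,n),5,5); no other remaining equation mentions Q. Substituting into the earlier bindings gives Z := node(node(n,node(op(unit,n),5,5),unit),false,5), Y := op(k,op(node(node(n,node(op(unit,n),5,5),unit),false,5),node(n,node(op(unit,n),5,5),unit))), X1 := node(n,node(op(unit,n),5,5),unit).
Delete trivial equation false ≐ false.
MGU = { Z -> node(node(n,node(op(unit,n),5,5),unit),false,5), Y -> op(k,op(node(node(n,node(op(unit,n),5,5),unit),false,5),node(n,node(op(unit,n),5,5),unit))), R -> node(op(unit,n),5,5), X1 -> node(n,node(op(unit,n),5,5),unit), Q -> node(op(unit,n),5,5) }, so X1 -> node(n,node(op(unit,n),5,5),unit).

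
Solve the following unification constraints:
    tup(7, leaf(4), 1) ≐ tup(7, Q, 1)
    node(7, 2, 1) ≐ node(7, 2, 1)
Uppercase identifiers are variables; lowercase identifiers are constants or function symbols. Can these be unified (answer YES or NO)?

Decompose tup/3: 7 ≐ 7,  leaf(4) ≐ Q,  1 ≐ 1.
Delete trivial equation 7 ≐ 7.
Bind Q := leaf(4); no other remaining equation mentions Q.
Delete trivial equation 1 ≐ 1.
Delete trivial equation node(7, 2, 1) ≐ node(7, 2, 1).
No equations remain and no clash or occurs-check failure arose, so a unifier exists.

YES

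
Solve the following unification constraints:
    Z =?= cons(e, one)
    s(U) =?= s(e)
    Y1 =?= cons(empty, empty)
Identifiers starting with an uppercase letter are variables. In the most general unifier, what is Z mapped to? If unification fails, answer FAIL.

cons(e, one)

Bind Z := cons(e, one); no other remaining equation mentions Z.
Decompose s/1: U =?= e.
Bind U := e; no other remaining equation mentions U.
Bind Y1 := cons(empty, empty).
MGU = { Z ↦ cons(e, one), U ↦ e, Y1 ↦ cons(empty, empty) }, so Z ↦ cons(e, one).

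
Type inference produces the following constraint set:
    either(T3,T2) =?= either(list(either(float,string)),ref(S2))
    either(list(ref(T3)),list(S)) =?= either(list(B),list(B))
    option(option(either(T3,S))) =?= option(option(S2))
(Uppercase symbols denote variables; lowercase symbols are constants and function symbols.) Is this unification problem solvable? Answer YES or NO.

Decompose either/2: T3 =?= list(either(float,string)),  T2 =?= ref(S2).
Bind T3 := list(either(float,string)); substituting into the 2 remaining equations that mention T3 gives: either(list(ref(list(either(float,string)))),list(S)) =?= either(list(B),list(B)),  option(option(either(list(either(float,string)),S))) =?= option(option(S2)).
Bind T2 := ref(S2); no other remaining equation mentions T2.
Decompose either/2: list(ref(list(either(float,string)))) =?= list(B),  list(S) =?= list(B).
Decompose list/1: ref(list(either(float,string))) =?= B.
Bind B := ref(list(either(float,string))); substituting into the one remaining equation that mentions B gives: list(S) =?= list(ref(list(either(float,string)))).
Decompose list/1: S =?= ref(list(either(float,string))).
Bind S := ref(list(either(float,string))); substituting into the remaining equation gives: option(option(either(list(either(float,string)),ref(list(either(float,string)))))) =?= option(option(S2)).
Decompose option/1: option(either(list(either(float,string)),ref(list(either(float,string))))) =?= option(S2).
Decompose option/1: either(list(either(float,string)),ref(list(either(float,string)))) =?= S2.
Bind S2 := either(list(either(float,string)),ref(list(either(float,string)))). Substituting into the earlier binding gives T2 := ref(either(list(either(float,string)),ref(list(either(float,string))))).
No equations remain and no clash or occurs-check failure arose, so a unifier exists.

YES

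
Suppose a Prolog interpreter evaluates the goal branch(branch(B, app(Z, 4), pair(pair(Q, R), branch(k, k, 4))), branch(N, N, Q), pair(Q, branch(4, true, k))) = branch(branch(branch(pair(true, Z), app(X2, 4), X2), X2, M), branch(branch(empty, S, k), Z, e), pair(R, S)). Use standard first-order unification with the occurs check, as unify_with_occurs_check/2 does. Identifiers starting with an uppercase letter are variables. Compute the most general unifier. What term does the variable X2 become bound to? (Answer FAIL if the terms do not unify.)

Decompose branch/3: branch(B, app(Z, 4), pair(pair(Q, R), branch(k, k, 4))) = branch(branch(pair(true, Z), app(X2, 4), X2), X2, M),  branch(N, N, Q) = branch(branch(empty, S, k), Z, e),  pair(Q, branch(4, true, k)) = pair(R, S).
Decompose branch/3: B = branch(pair(true, Z), app(X2, 4), X2),  app(Z, 4) = X2,  pair(pair(Q, R), branch(k, k, 4)) = M.
Bind B := branch(pair(true, Z), app(X2, 4), X2); no other remaining equation mentions B.
Bind X2 := app(Z, 4); no other remaining equation mentions X2. Substituting into the earlier binding gives B := branch(pair(true, Z), app(app(Z, 4), 4), app(Z, 4)).
Bind M := pair(pair(Q, R), branch(k, k, 4)); no other remaining equation mentions M.
Decompose branch/3: N = branch(empty, S, k),  N = Z,  Q = e.
Bind N := branch(empty, S, k); substituting into the one remaining equation that mentions N gives: branch(empty, S, k) = Z.
Bind Z := branch(empty, S, k); no other remaining equation mentions Z. Substituting into the earlier bindings gives B := branch(pair(true, branch(empty, S, k)), app(app(branch(empty, S, k), 4), 4), app(branch(empty, S, k), 4)), X2 := app(branch(empty, S, k), 4).
Bind Q := e; substituting into the remaining equation gives: pair(e, branch(4, true, k)) = pair(R, S). Substituting into the earlier binding gives M := pair(pair(e, R), branch(k, k, 4)).
Decompose pair/2: e = R,  branch(4, true, k) = S.
Bind R := e; no other remaining equation mentions R. Substituting into the earlier binding gives M := pair(pair(e, e), branch(k, k, 4)).
Bind S := branch(4, true, k). Substituting into the earlier bindings gives B := branch(pair(true, branch(empty, branch(4, true, k), k)), app(app(branch(empty, branch(4, true, k), k), 4), 4), app(branch(empty, branch(4, true, k), k), 4)), X2 := app(branch(empty, branch(4, true, k), k), 4), N := branch(empty, branch(4, true, k), k), Z := branch(empty, branch(4, true, k), k).
MGU = { B ↦ branch(pair(true, branch(empty, branch(4, true, k), k)), app(app(branch(empty, branch(4, true, k), k), 4), 4), app(branch(empty, branch(4, true, k), k), 4)), X2 ↦ app(branch(empty, branch(4, true, k), k), 4), M ↦ pair(pair(e, e), branch(k, k, 4)), N ↦ branch(empty, branch(4, true, k), k), Z ↦ branch(empty, branch(4, true, k), k), Q ↦ e, R ↦ e, S ↦ branch(4, true, k) }, so X2 ↦ app(branch(empty, branch(4, true, k), k), 4).

app(branch(empty, branch(4, true, k), k), 4)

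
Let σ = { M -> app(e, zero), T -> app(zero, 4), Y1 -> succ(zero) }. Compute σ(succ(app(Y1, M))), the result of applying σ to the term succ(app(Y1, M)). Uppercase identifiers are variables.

Replace each occurrence of M with app(e, zero).
Replace each occurrence of Y1 with succ(zero).
Result: succ(app(succ(zero), app(e, zero))).

succ(app(succ(zero), app(e, zero)))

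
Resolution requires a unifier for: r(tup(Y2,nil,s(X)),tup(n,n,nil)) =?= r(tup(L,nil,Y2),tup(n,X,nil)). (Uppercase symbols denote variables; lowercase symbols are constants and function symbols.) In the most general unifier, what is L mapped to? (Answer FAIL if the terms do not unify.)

Decompose r/2: tup(Y2,nil,s(X)) =?= tup(L,nil,Y2),  tup(n,n,nil) =?= tup(n,X,nil).
Decompose tup/3: Y2 =?= L,  nil =?= nil,  s(X) =?= Y2.
Bind Y2 := L; substituting into the one remaining equation that mentions Y2 gives: s(X) =?= L.
Delete trivial equation nil =?= nil.
Bind L := s(X); no other remaining equation mentions L. Substituting into the earlier binding gives Y2 := s(X).
Decompose tup/3: n =?= n,  n =?= X,  nil =?= nil.
Delete trivial equation n =?= n.
Bind X := n; no other remaining equation mentions X. Substituting into the earlier bindings gives Y2 := s(n), L := s(n).
Delete trivial equation nil =?= nil.
MGU = { Y2 -> s(n), L -> s(n), X -> n }, so L -> s(n).

s(n)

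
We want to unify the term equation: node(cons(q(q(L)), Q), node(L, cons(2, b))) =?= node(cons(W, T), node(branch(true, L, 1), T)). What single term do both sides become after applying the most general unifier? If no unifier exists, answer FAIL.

FAIL

Decompose node/2: cons(q(q(L)), Q) =?= cons(W, T),  node(L, cons(2, b)) =?= node(branch(true, L, 1), T).
Decompose cons/2: q(q(L)) =?= W,  Q =?= T.
Bind W := q(q(L)); no other remaining equation mentions W.
Bind Q := T; no other remaining equation mentions Q.
Decompose node/2: L =?= branch(true, L, 1),  cons(2, b) =?= T.
Occurs check fails: L occurs in branch(true, L, 1); the equation L =?= branch(true, L, 1) has no finite solution.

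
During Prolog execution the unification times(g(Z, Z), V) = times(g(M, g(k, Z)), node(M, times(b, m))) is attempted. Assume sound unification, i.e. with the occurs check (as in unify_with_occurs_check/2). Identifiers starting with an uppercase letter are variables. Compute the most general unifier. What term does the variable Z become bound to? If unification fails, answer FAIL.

FAIL

Decompose times/2: g(Z, Z) = g(M, g(k, Z)),  V = node(M, times(b, m)).
Decompose g/2: Z = M,  Z = g(k, Z).
Bind Z := M; substituting into the one remaining equation that mentions Z gives: M = g(k, M).
Occurs check fails: M occurs in g(k, M); the equation M = g(k, M) has no finite solution.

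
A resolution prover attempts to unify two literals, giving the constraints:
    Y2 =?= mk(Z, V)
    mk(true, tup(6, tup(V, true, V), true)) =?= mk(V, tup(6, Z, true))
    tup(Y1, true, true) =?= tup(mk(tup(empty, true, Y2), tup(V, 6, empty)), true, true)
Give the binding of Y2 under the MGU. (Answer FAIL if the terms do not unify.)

Bind Y2 := mk(Z, V); substituting into the one remaining equation that mentions Y2 gives: tup(Y1, true, true) =?= tup(mk(tup(empty, true, mk(Z, V)), tup(V, 6, empty)), true, true).
Decompose mk/2: true =?= V,  tup(6, tup(V, true, V), true) =?= tup(6, Z, true).
Bind V := true; substituting into the remaining equations gives: tup(6, tup(true, true, true), true) =?= tup(6, Z, true),  tup(Y1, true, true) =?= tup(mk(tup(empty, true, mk(Z, true)), tup(true, 6, empty)), true, true). Substituting into the earlier binding gives Y2 := mk(Z, true).
Decompose tup/3: 6 =?= 6,  tup(true, true, true) =?= Z,  true =?= true.
Delete trivial equation 6 =?= 6.
Bind Z := tup(true, true, true); substituting into the one remaining equation that mentions Z gives: tup(Y1, true, true) =?= tup(mk(tup(empty, true, mk(tup(true, true, true), true)), tup(true, 6, empty)), true, true). Substituting into the earlier binding gives Y2 := mk(tup(true, true, true), true).
Delete trivial equation true =?= true.
Decompose tup/3: Y1 =?= mk(tup(empty, true, mk(tup(true, true, true), true)), tup(true, 6, empty)),  true =?= true,  true =?= true.
Bind Y1 := mk(tup(empty, true, mk(tup(true, true, true), true)), tup(true, 6, empty)); no other remaining equation mentions Y1.
Delete trivial equation true =?= true.
Delete trivial equation true =?= true.
MGU = { Y2 := mk(tup(true, true, true), true), V := true, Z := tup(true, true, true), Y1 := mk(tup(empty, true, mk(tup(true, true, true), true)), tup(true, 6, empty)) }, so Y2 := mk(tup(true, true, true), true).

mk(tup(true, true, true), true)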